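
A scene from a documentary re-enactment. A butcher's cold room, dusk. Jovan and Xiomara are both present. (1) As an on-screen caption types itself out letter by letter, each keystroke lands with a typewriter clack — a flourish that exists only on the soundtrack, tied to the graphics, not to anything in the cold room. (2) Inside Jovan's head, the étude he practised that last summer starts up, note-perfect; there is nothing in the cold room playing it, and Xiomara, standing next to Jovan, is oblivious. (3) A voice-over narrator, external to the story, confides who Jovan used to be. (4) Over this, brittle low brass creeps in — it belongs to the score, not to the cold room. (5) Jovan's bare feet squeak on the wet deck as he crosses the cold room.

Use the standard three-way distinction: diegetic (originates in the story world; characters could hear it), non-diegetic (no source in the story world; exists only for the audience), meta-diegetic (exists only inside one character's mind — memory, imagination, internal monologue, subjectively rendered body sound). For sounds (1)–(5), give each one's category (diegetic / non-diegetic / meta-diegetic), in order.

non-diegetic, meta-diegetic, non-diegetic, non-diegetic, diegetic

Sound (1): it accompanies on-screen graphics, not anything inside the story world, so non-diegetic.
Sound (2): remembered music, private to Jovan — Xiomara is oblivious because it isn't in the room, so meta-diegetic.
(3) is non-diegetic: the narrator exists outside the story world, addressing only the audience.
Sound (4): it has no source in the story world and no character can hear it — it's underscore, so non-diegetic.
Sound (5): it's the physical sound of Jovan moving in the space, so diegetic.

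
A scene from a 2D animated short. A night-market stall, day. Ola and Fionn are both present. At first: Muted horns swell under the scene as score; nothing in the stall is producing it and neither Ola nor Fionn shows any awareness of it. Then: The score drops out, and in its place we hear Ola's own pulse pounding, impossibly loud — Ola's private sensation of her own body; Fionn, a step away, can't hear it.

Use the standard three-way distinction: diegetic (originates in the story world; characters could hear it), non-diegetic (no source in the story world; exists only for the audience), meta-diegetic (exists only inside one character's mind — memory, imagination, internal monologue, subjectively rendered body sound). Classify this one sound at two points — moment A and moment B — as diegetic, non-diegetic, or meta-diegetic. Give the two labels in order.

non-diegetic, meta-diegetic

Moment A: underscore with no in-world source, inaudible to the characters → non-diegetic.
Moment B: the body sound is Ola's subjective perception alone — Fionn can't hear it → meta-diegetic.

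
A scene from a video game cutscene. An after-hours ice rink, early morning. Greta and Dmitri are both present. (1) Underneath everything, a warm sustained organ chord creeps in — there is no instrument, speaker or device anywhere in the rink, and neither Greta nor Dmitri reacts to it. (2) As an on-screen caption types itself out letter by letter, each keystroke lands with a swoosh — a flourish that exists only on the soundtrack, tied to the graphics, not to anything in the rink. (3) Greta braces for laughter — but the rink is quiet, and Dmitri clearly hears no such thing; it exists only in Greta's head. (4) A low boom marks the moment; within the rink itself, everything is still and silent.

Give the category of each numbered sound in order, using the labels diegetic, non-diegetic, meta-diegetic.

non-diegetic, non-diegetic, meta-diegetic, non-diegetic

(1) is non-diegetic: nothing in the rink produces it and the characters don't hear it — pure soundtrack.
(2) is non-diegetic: it accompanies on-screen graphics, not anything inside the story world.
Sound (3): the sound is imagined by Greta; nothing in the story world is producing it and Dmitri can't hear it, so meta-diegetic.
(4) an editorial stinger — it belongs to the cut, not the story world → non-diegetic.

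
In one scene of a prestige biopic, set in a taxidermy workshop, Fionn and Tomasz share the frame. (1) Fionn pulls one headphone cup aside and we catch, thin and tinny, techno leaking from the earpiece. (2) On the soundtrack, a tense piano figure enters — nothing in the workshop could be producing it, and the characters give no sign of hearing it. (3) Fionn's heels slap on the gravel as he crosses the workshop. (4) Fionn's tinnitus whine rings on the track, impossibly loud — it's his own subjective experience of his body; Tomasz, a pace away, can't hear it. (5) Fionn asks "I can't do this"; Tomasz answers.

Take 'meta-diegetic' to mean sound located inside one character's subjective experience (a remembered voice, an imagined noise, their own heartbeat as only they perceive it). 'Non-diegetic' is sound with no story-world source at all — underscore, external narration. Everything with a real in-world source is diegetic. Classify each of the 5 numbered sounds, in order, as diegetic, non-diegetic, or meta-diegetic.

(1) is diegetic: it's leaking from a physical pair of headphones in the scene.
(2) it has no source in the story world and no character can hear it — it's underscore → non-diegetic.
(3) is diegetic: it's the physical sound of Fionn moving in the space.
Sound (4): a subjective body sound — Fionn's private perception, inaudible to Tomasz, so meta-diegetic.
Sound (5): Fionn is a character speaking aloud in the scene, so diegetic.

diegetic, non-diegetic, diegetic, meta-diegetic, diegetic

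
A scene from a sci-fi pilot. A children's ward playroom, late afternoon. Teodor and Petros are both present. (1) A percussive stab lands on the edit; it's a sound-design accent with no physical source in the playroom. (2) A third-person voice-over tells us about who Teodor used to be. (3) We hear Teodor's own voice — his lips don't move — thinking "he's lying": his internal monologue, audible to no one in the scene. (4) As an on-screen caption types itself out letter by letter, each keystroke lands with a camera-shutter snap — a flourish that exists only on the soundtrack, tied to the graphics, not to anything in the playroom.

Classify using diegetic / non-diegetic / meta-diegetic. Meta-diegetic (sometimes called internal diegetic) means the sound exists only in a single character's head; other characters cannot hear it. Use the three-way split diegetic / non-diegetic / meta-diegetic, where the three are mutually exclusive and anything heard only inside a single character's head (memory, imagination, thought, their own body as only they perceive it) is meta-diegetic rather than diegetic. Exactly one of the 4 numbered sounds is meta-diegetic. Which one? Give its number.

3

(1) it's a sound-design accent with no in-world source; no one in the scene can hear it → non-diegetic.
Sound (2): commentary laid over the scene from outside the fiction, so non-diegetic.
(3) Teodor's thought-voice: a private mental sound no other character can hear → meta-diegetic.
(4) is non-diegetic: sound married to a title/caption — outside the diegesis by definition.
Only (3) is meta-diegetic.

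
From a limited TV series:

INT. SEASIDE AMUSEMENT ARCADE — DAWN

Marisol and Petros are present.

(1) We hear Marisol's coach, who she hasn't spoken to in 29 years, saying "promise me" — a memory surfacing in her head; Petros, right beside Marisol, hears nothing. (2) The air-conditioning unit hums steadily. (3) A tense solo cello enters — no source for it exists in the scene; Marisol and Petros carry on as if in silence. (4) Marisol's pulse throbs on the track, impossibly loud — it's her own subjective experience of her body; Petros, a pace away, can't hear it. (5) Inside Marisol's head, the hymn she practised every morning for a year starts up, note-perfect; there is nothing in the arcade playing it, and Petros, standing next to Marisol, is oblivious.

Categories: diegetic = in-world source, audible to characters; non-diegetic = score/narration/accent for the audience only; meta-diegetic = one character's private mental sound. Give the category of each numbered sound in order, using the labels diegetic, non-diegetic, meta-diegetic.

Sound (1): a remembered line, private to Marisol — not present in the room, not audible to Petros, so meta-diegetic.
Sound (2): the air-conditioning unit is part of the location's real environment, so diegetic.
(3) it has no source in the story world and no character can hear it — it's underscore → non-diegetic.
(4) is meta-diegetic: point-of-audition from inside Marisol's body; not a sound in the room.
(5) is meta-diegetic: the music is a memory playing inside Marisol's mind alone; no real-world source, Petros can't hear it.

meta-diegetic, diegetic, non-diegetic, meta-diegetic, meta-diegetic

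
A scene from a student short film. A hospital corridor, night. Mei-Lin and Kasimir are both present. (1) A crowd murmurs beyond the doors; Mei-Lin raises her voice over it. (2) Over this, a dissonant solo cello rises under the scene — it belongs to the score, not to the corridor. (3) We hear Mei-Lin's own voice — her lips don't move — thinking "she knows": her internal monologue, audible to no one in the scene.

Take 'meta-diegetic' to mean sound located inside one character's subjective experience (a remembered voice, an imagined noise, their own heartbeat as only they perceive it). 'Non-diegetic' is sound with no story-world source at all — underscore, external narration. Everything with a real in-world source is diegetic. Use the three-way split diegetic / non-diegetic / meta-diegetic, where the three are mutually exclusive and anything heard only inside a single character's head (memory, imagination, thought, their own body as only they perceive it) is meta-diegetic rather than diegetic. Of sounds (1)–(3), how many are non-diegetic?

Sound (1): ambient/room sound belonging to the story's physical space, so diegetic.
Sound (2): nothing in the corridor produces it and the characters don't hear it — pure soundtrack, so non-diegetic.
(3) internal monologue — inside Mei-Lin's mind, not spoken into the scene → meta-diegetic.
So 1 of the 3 is non-diegetic: (2).

1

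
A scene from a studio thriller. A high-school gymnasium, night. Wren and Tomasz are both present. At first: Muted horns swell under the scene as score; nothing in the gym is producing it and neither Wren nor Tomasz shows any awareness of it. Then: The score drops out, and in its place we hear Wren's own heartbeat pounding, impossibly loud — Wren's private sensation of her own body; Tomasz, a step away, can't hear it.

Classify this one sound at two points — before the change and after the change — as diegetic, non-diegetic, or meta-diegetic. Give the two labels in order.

non-diegetic, meta-diegetic

Before the change: underscore with no in-world source, inaudible to the characters → non-diegetic.
After the change: the body sound is Wren's subjective perception alone — Tomasz can't hear it → meta-diegetic.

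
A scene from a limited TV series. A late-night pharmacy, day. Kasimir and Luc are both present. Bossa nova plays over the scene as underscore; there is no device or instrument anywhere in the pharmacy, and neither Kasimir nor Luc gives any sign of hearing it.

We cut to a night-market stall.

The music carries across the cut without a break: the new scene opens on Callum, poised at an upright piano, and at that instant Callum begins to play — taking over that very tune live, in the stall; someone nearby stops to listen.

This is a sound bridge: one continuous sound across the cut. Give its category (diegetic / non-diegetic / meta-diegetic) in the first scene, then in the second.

non-diegetic, diegetic

Scene one: there's no in-world source anywhere and no character hears it — underscore for the audience only → non-diegetic.
Scene two: from the moment Callum starts playing, the tune is being performed on an upright piano inside the story world and another character hears it → diegetic.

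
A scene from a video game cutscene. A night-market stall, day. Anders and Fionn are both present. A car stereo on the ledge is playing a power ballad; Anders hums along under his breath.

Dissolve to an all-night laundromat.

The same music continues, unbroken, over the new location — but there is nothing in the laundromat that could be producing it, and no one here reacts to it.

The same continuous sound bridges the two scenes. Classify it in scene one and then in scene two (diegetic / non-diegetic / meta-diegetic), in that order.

diegetic, non-diegetic

Scene one: a car stereo is an on-screen source and Anders reacts to it → diegetic.
Scene two: there is no source in the laundromat and no one hears it — it's now underscore → non-diegetic.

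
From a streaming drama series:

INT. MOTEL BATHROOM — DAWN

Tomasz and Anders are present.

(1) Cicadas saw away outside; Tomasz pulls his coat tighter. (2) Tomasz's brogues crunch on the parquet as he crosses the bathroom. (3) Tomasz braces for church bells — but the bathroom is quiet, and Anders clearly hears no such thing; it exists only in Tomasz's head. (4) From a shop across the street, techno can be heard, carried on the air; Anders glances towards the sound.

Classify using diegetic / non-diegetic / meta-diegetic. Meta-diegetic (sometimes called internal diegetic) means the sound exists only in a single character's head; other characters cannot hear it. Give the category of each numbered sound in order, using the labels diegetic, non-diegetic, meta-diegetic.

diegetic, diegetic, meta-diegetic, diegetic

(1) ambient/room sound belonging to the story's physical space → diegetic.
(2) it's the physical sound of Tomasz moving in the space → diegetic.
Sound (3): subjective to Tomasz: the bathroom is silent and Anders hears nothing, so meta-diegetic.
(4) the music has an off-screen but real-world source and a character hears it → diegetic.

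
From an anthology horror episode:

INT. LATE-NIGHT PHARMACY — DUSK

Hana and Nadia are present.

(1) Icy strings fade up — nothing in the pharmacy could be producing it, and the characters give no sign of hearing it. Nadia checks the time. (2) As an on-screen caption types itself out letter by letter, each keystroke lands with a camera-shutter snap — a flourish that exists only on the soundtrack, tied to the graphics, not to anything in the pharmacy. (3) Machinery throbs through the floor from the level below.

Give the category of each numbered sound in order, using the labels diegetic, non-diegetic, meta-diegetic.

(1) is non-diegetic: it has no source in the story world and no character can hear it — it's underscore.
Sound (2): sound married to a title/caption — outside the diegesis by definition, so non-diegetic.
Sound (3): machinery is part of the location's real environment, so diegetic.

non-diegetic, non-diegetic, diegetic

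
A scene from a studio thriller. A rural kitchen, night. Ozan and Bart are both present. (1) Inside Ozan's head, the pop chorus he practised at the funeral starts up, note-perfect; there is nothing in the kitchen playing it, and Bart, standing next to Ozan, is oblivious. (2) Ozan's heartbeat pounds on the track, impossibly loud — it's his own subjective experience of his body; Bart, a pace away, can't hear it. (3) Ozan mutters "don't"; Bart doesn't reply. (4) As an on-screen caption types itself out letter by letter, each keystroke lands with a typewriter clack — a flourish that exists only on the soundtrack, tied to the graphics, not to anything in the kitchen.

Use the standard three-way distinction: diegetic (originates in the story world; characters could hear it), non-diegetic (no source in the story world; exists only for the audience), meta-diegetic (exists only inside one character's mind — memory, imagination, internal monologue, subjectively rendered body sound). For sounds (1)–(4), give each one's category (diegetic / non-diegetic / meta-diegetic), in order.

Sound (1): remembered music, private to Ozan — Bart is oblivious because it isn't in the room, so meta-diegetic.
(2) is meta-diegetic: point-of-audition from inside Ozan's body; not a sound in the room.
(3) is diegetic: spoken by a character present in the story world.
(4) sound married to a title/caption — outside the diegesis by definition → non-diegetic.

meta-diegetic, meta-diegetic, diegetic, non-diegetic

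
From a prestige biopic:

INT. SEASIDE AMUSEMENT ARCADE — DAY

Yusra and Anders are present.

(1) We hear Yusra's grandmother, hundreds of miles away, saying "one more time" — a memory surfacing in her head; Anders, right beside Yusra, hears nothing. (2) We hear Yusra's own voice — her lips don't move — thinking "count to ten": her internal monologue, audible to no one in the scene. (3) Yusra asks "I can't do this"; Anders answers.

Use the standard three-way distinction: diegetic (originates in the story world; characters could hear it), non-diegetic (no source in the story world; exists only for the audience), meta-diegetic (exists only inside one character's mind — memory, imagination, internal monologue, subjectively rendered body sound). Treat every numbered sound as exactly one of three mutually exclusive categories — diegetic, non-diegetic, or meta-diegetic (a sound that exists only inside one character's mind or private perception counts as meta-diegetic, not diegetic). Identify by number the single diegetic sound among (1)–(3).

3

Sound (1): the voice is a memory playing only inside Yusra's mind; Anders can't hear it, so meta-diegetic.
Sound (2): it's Yusra's unspoken thought, heard only by the audience via her subjectivity, so meta-diegetic.
Sound (3): Yusra is a character speaking aloud in the scene, so diegetic.
Only (3) is diegetic.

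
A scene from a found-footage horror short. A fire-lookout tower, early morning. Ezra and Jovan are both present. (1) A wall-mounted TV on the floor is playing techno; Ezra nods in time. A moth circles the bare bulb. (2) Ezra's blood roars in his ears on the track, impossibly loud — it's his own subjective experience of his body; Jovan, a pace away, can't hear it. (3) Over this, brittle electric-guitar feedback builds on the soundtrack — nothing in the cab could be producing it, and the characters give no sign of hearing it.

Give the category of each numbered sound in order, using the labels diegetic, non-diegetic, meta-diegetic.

(1) is diegetic: a wall-mounted TV is a physical source in the scene and Ezra reacts to it.
(2) is meta-diegetic: it's Ezra's internal bodily sensation rendered as sound; only Ezra 'hears' it.
(3) score with no on-screen or off-screen source; it exists for the audience alone → non-diegetic.

diegetic, meta-diegetic, non-diegetic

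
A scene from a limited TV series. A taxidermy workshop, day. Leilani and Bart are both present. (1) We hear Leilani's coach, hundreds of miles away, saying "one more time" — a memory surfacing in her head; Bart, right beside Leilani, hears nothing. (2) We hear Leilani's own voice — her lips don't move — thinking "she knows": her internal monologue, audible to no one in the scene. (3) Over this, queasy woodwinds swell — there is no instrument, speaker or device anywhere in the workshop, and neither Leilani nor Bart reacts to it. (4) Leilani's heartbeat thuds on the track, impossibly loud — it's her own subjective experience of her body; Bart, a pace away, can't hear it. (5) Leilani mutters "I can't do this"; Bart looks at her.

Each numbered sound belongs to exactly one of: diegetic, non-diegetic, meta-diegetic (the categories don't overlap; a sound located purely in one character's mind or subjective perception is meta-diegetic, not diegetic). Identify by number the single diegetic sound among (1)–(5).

5

(1) a remembered line, private to Leilani — not present in the room, not audible to Bart → meta-diegetic.
(2) Leilani's thought-voice: a private mental sound no other character can hear → meta-diegetic.
Sound (3): score with no on-screen or off-screen source; it exists for the audience alone, so non-diegetic.
(4) point-of-audition from inside Leilani's body; not a sound in the room → meta-diegetic.
(5) is diegetic: on-screen dialogue — Leilani speaks and Bart is there to hear.
Only (5) is diegetic.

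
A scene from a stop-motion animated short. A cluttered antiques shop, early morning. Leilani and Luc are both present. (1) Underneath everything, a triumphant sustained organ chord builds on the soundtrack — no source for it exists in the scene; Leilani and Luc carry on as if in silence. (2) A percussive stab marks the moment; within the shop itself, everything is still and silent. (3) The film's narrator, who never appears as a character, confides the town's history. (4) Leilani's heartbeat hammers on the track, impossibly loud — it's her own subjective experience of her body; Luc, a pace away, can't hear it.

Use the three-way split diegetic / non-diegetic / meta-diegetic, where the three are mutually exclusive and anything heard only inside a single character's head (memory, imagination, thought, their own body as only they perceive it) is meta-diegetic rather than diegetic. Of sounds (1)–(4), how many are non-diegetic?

3

Sound (1): it has no source in the story world and no character can hear it — it's underscore, so non-diegetic.
(2) is non-diegetic: an editorial stinger — it belongs to the cut, not the story world.
(3) external voice-over — not a character, not heard by anyone in the scene → non-diegetic.
(4) a subjective body sound — Leilani's private perception, inaudible to Luc → meta-diegetic.
Non-diegetic: (1), (2), (3) — that's 3.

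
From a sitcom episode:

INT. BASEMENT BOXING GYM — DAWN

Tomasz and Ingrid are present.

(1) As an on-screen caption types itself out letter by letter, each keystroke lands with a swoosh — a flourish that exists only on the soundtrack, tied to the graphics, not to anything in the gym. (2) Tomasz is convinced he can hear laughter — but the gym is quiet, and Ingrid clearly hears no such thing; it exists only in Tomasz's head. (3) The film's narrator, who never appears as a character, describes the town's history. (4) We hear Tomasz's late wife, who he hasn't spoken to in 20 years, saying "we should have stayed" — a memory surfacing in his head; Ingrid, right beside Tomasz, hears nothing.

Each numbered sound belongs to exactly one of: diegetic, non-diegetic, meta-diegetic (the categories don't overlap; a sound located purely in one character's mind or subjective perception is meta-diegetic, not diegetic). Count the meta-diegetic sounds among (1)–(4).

(1) is non-diegetic: sound married to a title/caption — outside the diegesis by definition.
Sound (2): Tomasz alone 'hears' it — an imagined sound, not present in the space, so meta-diegetic.
(3) is non-diegetic: commentary laid over the scene from outside the fiction.
Sound (4): a remembered line, private to Tomasz — not present in the room, not audible to Ingrid, so meta-diegetic.
So 2 of the 4 are meta-diegetic: (2), (4).

2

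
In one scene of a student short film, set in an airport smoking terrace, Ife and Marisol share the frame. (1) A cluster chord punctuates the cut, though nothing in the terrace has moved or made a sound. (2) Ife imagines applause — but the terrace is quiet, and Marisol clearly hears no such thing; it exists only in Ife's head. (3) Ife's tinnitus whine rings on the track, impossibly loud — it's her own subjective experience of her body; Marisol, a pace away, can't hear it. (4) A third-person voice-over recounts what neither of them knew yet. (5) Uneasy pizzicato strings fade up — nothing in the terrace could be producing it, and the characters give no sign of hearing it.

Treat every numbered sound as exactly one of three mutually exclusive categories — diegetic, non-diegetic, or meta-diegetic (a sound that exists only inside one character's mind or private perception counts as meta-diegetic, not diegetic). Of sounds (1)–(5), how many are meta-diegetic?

2

(1) an editorial stinger — it belongs to the cut, not the story world → non-diegetic.
(2) subjective to Ife: the terrace is silent and Marisol hears nothing → meta-diegetic.
Sound (3): a subjective body sound — Ife's private perception, inaudible to Marisol, so meta-diegetic.
(4) the narrator exists outside the story world, addressing only the audience → non-diegetic.
Sound (5): nothing in the terrace produces it and the characters don't hear it — pure soundtrack, so non-diegetic.
Meta-diegetic: (2), (3) — that's 2.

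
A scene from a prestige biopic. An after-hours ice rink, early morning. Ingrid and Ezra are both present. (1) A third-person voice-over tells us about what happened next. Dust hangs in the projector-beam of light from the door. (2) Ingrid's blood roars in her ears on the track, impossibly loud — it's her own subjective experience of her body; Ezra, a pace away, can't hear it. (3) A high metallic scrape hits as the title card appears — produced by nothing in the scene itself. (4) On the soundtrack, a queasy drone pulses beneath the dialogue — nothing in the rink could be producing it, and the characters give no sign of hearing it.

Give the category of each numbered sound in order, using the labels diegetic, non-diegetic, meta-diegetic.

non-diegetic, meta-diegetic, non-diegetic, non-diegetic

(1) is non-diegetic: the narrator exists outside the story world, addressing only the audience.
Sound (2): point-of-audition from inside Ingrid's body; not a sound in the room, so meta-diegetic.
Sound (3): nothing in the scene produces it; it's an accent added for the audience, so non-diegetic.
(4) is non-diegetic: it has no source in the story world and no character can hear it — it's underscore.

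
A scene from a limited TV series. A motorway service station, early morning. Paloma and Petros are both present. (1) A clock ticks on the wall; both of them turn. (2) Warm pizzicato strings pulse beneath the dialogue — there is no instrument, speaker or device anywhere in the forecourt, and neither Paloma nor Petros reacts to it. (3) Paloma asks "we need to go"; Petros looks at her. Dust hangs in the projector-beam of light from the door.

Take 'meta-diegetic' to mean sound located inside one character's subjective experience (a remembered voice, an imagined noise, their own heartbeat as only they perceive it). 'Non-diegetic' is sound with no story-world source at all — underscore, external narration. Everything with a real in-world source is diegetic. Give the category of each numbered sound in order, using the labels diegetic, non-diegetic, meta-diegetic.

Sound (1): a clock is a real object/event in the scene's world, so diegetic.
(2) nothing in the forecourt produces it and the characters don't hear it — pure soundtrack → non-diegetic.
(3) spoken by a character present in the story world → diegetic.

diegetic, non-diegetic, diegetic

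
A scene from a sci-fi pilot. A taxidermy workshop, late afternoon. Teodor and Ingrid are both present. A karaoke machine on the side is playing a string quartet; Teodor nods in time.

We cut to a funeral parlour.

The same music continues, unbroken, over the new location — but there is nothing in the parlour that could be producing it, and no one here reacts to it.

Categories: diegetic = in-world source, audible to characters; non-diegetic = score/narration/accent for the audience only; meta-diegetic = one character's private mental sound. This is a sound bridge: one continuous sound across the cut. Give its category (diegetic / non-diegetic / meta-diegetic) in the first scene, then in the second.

diegetic, non-diegetic

Scene one: a karaoke machine is an on-screen source and Teodor reacts to it → diegetic.
Scene two: there is no source in the parlour and no one hears it — it's now underscore → non-diegetic.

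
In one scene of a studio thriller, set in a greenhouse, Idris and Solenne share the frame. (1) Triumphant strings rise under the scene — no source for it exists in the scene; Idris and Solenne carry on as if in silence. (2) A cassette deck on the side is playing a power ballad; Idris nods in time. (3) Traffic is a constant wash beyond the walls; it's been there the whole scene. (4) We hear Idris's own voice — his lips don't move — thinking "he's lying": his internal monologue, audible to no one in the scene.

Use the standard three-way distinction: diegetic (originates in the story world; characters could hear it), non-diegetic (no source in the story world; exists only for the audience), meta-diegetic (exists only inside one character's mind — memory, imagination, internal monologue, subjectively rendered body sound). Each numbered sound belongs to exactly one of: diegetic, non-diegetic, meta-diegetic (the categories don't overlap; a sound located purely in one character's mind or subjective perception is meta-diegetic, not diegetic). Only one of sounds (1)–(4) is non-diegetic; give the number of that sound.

Sound (1): it has no source in the story world and no character can hear it — it's underscore, so non-diegetic.
(2) is diegetic: the music comes from an on-screen device that Idris responds to.
Sound (3): traffic is part of the location's real environment, so diegetic.
(4) is meta-diegetic: it's Idris's unspoken thought, heard only by the audience via his subjectivity.
Only (1) is non-diegetic.

1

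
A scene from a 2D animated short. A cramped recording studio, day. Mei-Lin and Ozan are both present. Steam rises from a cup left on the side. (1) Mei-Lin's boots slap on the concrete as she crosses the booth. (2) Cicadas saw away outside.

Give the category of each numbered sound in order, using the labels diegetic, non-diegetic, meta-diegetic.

(1) Mei-Lin's footsteps are produced in the story world → diegetic.
(2) is diegetic: ambient/room sound belonging to the story's physical space.

diegetic, diegetic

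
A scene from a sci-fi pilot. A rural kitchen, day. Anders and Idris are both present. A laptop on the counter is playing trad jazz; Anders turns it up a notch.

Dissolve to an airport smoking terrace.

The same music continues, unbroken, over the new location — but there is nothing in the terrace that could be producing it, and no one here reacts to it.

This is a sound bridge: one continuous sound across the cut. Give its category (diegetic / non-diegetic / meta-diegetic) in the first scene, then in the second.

diegetic, non-diegetic

Scene one: a laptop is an on-screen source and Anders reacts to it → diegetic.
Scene two: there is no source in the terrace and no one hears it — it's now underscore → non-diegetic.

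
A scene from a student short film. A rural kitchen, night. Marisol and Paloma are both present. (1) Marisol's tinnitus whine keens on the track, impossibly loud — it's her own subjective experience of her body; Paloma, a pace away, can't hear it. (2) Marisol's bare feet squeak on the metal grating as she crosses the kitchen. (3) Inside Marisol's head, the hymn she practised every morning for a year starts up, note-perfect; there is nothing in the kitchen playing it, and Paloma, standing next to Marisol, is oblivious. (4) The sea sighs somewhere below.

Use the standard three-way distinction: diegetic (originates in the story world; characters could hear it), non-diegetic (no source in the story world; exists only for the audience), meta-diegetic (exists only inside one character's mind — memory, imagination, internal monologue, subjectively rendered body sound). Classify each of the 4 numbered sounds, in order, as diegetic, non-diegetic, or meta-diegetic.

(1) is meta-diegetic: a subjective body sound — Marisol's private perception, inaudible to Paloma.
Sound (2): a character's body making contact with the set — an in-world sound, so diegetic.
(3) is meta-diegetic: it lives in Marisol's subjectivity, not in the kitchen.
Sound (4): ambient/room sound belonging to the story's physical space, so diegetic.

meta-diegetic, diegetic, meta-diegetic, diegetic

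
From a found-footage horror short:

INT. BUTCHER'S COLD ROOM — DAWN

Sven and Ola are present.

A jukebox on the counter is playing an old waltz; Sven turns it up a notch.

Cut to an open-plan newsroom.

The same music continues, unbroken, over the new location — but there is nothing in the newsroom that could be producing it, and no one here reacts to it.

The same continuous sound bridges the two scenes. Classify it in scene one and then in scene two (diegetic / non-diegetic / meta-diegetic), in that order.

diegetic, non-diegetic

Scene one: a jukebox is an on-screen source and Sven reacts to it → diegetic.
Scene two: there is no source in the newsroom and no one hears it — it's now underscore → non-diegetic.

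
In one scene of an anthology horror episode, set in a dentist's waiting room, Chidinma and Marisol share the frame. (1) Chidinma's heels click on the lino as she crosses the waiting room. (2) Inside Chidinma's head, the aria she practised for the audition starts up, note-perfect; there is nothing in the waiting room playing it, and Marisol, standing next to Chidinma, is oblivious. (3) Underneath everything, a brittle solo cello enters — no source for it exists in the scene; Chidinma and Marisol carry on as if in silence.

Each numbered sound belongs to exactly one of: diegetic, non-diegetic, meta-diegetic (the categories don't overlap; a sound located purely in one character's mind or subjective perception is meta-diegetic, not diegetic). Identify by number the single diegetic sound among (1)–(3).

1

(1) is diegetic: a character's body making contact with the set — an in-world sound.
Sound (2): the music is a memory playing inside Chidinma's mind alone; no real-world source, Marisol can't hear it, so meta-diegetic.
(3) is non-diegetic: nothing in the waiting room produces it and the characters don't hear it — pure soundtrack.
Only (1) is diegetic.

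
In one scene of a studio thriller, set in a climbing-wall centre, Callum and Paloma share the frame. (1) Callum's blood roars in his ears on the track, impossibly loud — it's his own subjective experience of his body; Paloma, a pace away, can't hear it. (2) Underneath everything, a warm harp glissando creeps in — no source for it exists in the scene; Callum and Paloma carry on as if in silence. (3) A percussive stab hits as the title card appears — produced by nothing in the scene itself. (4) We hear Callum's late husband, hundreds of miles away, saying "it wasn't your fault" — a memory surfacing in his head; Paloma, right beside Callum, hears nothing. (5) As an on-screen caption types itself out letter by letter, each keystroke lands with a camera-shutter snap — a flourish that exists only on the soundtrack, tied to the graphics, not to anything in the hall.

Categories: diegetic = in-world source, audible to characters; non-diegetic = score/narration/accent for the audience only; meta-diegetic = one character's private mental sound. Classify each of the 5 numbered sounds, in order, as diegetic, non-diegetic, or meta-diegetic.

Sound (1): a subjective body sound — Callum's private perception, inaudible to Paloma, so meta-diegetic.
(2) is non-diegetic: score with no on-screen or off-screen source; it exists for the audience alone.
Sound (3): it's a sound-design accent with no in-world source; no one in the scene can hear it, so non-diegetic.
(4) is meta-diegetic: the voice is a memory playing only inside Callum's mind; Paloma can't hear it.
Sound (5): the caption isn't part of the story world, so neither is the sound tied to it, so non-diegetic.

meta-diegetic, non-diegetic, non-diegetic, meta-diegetic, non-diegetic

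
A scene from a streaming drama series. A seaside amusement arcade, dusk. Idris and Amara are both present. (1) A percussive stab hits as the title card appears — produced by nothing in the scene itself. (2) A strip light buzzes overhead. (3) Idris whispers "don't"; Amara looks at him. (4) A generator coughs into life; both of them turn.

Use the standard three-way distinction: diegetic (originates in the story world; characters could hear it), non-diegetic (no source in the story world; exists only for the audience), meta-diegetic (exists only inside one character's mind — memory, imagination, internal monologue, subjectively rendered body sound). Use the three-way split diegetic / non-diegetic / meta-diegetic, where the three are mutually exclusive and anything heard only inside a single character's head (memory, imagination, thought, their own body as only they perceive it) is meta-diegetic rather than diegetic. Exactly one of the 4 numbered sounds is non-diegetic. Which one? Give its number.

Sound (1): nothing in the scene produces it; it's an accent added for the audience, so non-diegetic.
Sound (2): a strip light is part of the location's real environment, so diegetic.
(3) spoken by a character present in the story world → diegetic.
(4) a generator is a real object/event in the scene's world → diegetic.
Only (1) is non-diegetic.

1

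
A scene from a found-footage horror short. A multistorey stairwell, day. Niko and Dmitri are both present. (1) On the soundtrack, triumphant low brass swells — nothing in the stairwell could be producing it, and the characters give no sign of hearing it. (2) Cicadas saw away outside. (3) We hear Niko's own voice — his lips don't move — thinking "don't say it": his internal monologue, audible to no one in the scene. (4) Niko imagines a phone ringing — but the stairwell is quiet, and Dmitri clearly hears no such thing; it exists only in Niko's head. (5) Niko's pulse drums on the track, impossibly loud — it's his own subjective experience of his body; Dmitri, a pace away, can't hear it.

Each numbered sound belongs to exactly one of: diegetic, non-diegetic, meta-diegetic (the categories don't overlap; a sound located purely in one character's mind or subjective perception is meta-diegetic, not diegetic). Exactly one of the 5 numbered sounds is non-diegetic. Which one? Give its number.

1

Sound (1): nothing in the stairwell produces it and the characters don't hear it — pure soundtrack, so non-diegetic.
(2) ambient/room sound belonging to the story's physical space → diegetic.
Sound (3): internal monologue — inside Niko's mind, not spoken into the scene, so meta-diegetic.
(4) Niko alone 'hears' it — an imagined sound, not present in the space → meta-diegetic.
(5) is meta-diegetic: point-of-audition from inside Niko's body; not a sound in the room.
Only (1) is non-diegetic.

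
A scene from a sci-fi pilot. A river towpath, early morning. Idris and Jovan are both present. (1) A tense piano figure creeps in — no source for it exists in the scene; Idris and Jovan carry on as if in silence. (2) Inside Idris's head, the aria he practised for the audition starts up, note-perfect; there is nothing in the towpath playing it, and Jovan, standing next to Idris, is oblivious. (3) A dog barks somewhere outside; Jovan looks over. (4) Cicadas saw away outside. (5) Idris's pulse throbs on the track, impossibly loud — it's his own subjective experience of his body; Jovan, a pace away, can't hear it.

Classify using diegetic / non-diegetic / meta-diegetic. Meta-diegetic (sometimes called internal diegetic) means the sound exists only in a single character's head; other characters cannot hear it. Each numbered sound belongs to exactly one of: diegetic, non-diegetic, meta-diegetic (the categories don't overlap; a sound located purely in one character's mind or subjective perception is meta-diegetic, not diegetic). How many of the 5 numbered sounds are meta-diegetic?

2

(1) is non-diegetic: nothing in the towpath produces it and the characters don't hear it — pure soundtrack.
(2) is meta-diegetic: it lives in Idris's subjectivity, not in the towpath.
(3) is diegetic: the sound comes from a dog physically present in the location.
Sound (4): ambient/room sound belonging to the story's physical space, so diegetic.
Sound (5): a subjective body sound — Idris's private perception, inaudible to Jovan, so meta-diegetic.
So 2 of the 5 are meta-diegetic: (2), (5).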